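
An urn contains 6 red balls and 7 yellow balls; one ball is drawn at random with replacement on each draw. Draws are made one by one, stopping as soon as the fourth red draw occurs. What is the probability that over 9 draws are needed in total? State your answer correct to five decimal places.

Needing more than 9 draws ⇔ fewer than 4 successes in the first 9. With X ~ Binomial(9, 0.461538), P(Y > 9) = P(X ≤ 3).
  k=0: C(9,0)·0.461538^0·0.538462^9 = 0.0038053
  k=1: C(9,1)·0.461538^1·0.538462^8 = 0.0293554
  k=2: C(9,2)·0.461538^2·0.538462^7 = 0.1006471
  k=3: C(9,3)·0.461538^3·0.538462^6 = 0.2012941
P(X ≤ 3) = 0.3351019

0.33510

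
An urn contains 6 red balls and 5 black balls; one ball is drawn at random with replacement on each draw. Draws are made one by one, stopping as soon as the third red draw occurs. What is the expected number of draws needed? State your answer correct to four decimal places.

5.5000

Y = total draws until the third success; negative binomial with r=3, p=0.545455.
E[Y] = r / p = 3 / 0.545455 = 5.500000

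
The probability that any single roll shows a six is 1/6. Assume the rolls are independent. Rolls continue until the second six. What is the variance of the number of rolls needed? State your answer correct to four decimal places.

60.0000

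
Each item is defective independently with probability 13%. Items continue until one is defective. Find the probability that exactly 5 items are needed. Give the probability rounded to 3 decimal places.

0.074

Geometric (trials to first success), p = 0.13.
P(Y = 5) = (1−p)^4 · p = 0.5729 · 0.13 = 0.07448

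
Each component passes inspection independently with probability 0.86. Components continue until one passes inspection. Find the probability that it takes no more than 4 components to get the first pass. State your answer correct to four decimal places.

0.9996

Y = number of components to the first success; geometric, p = 0.86.
P(Y ≤ 4) = 1 − (1−p)^4 = 1 − 0.000384 = 0.999616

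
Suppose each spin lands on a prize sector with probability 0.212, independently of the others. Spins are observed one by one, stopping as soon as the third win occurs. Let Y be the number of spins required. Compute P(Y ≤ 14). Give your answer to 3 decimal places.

0.596

Finishing within 14 spins ⇔ at least 3 successes in the first 14. With X ~ Binomial(14, 0.212), P(Y ≤ 14) = 1 − P(X ≤ 2).
  k=0: C(14,0)·0.212^0·0.788^14 = 0.03559
  k=1: C(14,1)·0.212^1·0.788^13 = 0.13406
  k=2: C(14,2)·0.212^2·0.788^12 = 0.23444
1 − 0.40409 = 0.59591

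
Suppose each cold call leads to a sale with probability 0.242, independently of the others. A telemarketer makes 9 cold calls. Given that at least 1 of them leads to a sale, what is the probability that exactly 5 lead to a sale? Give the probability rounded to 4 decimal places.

0.0376

X ~ Binomial(9, 0.242). Want P(X=5 | X≥1) = P(X=5) / P(X≥1).
P(X=5) = C(9,5)·0.242^5·0.758^4 = 0.034524
P(X≥1) = 1 − 0.082608 = 0.917392
Ratio = 0.034524 / 0.917392 = 0.037633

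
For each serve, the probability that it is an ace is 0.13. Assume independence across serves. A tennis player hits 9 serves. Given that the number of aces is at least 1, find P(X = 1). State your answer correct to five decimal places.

0.53748

X ~ Binomial(9, 0.13). Want P(X=1 | X≥1) = P(X=1) / P(X≥1).
P(X=1) = C(9,1)·0.13^1·0.87^8 = 0.3840077
P(X≥1) = 1 − 0.2855442 = 0.7144558
Ratio = 0.3840077 / 0.7144558 = 0.5374827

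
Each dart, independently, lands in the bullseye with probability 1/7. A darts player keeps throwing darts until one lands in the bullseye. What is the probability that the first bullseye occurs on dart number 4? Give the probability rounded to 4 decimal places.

Geometric (trials to first success), p = 0.142857.
P(Y = 4) = (1−p)^3 · p = 0.62974 · 0.142857 = 0.089963

0.0900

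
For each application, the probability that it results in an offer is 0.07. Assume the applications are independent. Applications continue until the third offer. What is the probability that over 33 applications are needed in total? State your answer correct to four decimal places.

0.5905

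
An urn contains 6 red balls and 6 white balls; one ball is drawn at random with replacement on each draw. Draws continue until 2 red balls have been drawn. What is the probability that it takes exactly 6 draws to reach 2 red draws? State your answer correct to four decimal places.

0.0781

Y = trial on which the second success occurs; negative binomial, r=2, p=0.50.
P(Y=6) = C(5,1) · p^2 · (1−p)^4
= 5 · 0.25 · 0.0625 = 0.078125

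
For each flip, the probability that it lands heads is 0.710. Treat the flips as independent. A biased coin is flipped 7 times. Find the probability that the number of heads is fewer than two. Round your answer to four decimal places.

0.0031

X ~ Binomial(7, 0.71); P(X ≤ 1) = Σ C(7,k) p^k (1−p)^(7−k) over k:
  k=0: C(7,0)·0.71^0·0.29^7 = 0.000172
  k=1: C(7,1)·0.71^1·0.29^6 = 0.002956
Total = 0.003129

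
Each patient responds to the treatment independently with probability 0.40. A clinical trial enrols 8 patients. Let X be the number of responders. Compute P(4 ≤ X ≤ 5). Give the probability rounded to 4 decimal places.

X ~ Binomial(8, 0.40); P(4 ≤ X ≤ 5) = Σ C(8,k) p^k (1−p)^(8−k) over k:
  k=4: C(8,4)·0.40^4·0.60^4 = 0.232243
  k=5: C(8,5)·0.40^5·0.60^3 = 0.123863
Total = 0.356106

0.3561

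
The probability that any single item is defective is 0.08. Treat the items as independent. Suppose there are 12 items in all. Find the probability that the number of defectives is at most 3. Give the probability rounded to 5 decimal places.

X ~ Binomial(12, 0.08); P(X ≤ 3) = Σ C(12,k) p^k (1−p)^(12−k) over k:
  k=0: C(12,0)·0.08^0·0.92^12 = 0.3676664
  k=1: C(12,1)·0.08^1·0.92^11 = 0.3836519
  k=2: C(12,2)·0.08^2·0.92^10 = 0.1834857
  k=3: C(12,3)·0.08^3·0.92^9 = 0.0531843
Total = 0.9879882

0.98799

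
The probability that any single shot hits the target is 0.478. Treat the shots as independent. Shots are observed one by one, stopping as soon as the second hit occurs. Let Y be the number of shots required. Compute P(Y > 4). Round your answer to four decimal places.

0.3462

Needing more than 4 shots ⇔ fewer than 2 successes in the first 4. With X ~ Binomial(4, 0.478), P(Y > 4) = P(X ≤ 1).
  k=0: C(4,0)·0.478^0·0.522^4 = 0.074248
  k=1: C(4,1)·0.478^1·0.522^3 = 0.271956
P(X ≤ 1) = 0.346204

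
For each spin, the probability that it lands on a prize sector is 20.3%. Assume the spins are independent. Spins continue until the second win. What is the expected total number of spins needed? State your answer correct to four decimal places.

Y = total spins until the second success; negative binomial with r=2, p=0.203.
E[Y] = r / p = 2 / 0.203 = 9.852217

9.8522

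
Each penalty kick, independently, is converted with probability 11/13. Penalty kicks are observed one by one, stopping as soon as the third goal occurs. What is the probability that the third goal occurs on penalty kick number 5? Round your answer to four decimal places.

Y = trial on which the third success occurs; negative binomial, r=3, p=0.846154.
P(Y=5) = C(4,2) · p^3 · (1−p)^2
= 6 · 0.60583 · 0.023669 = 0.086034

0.0860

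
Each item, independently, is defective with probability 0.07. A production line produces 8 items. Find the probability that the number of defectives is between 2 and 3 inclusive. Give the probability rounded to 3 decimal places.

0.102

X ~ Binomial(8, 0.07); P(2 ≤ X ≤ 3) = Σ C(8,k) p^k (1−p)^(8−k) over k:
  k=2: C(8,2)·0.07^2·0.93^6 = 0.08877
  k=3: C(8,3)·0.07^3·0.93^5 = 0.01336
Total = 0.10213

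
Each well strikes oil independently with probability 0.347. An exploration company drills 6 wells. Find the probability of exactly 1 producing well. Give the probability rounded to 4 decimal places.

X ~ Binomial(n=6, p=0.347).
P(X=1) = C(6,1) · p^1 · (1−p)^5
= 6 · 0.347 · 0.11873 = 0.247199

0.2472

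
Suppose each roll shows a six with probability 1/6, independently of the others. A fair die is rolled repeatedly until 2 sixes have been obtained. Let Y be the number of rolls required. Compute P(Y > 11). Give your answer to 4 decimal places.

0.4307

Needing more than 11 rolls ⇔ fewer than 2 successes in the first 11. With X ~ Binomial(11, 0.166667), P(Y > 11) = P(X ≤ 1).
  k=0: C(11,0)·0.166667^0·0.833333^11 = 0.134588
  k=1: C(11,1)·0.166667^1·0.833333^10 = 0.296094
P(X ≤ 1) = 0.430682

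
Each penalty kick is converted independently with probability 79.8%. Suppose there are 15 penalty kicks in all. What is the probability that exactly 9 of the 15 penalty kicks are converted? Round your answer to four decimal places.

0.0446

X ~ Binomial(n=15, p=0.798).
P(X=9) = C(15,9) · p^9 · (1−p)^6
= 5005 · 0.13123 · 6.7937e-05 = 0.044621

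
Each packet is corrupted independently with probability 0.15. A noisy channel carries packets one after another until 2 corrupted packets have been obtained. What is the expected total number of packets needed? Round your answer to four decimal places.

Y = total packets until the second success; negative binomial with r=2, p=0.15.
E[Y] = r / p = 2 / 0.15 = 13.333333

13.3333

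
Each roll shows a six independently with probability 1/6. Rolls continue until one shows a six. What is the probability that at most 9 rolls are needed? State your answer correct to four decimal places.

0.8062

Y = number of rolls to the first success; geometric, p = 0.166667.
P(Y ≤ 9) = 1 − (1−p)^9 = 1 − 0.193807 = 0.806193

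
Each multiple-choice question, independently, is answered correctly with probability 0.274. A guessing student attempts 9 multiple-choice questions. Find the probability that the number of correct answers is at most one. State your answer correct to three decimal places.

0.246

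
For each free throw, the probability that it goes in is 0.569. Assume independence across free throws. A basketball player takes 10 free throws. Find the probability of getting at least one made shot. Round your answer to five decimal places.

P(at least one) = 1 − P(none) = 1 − (1 − 0.569)^10
= 1 − 0.0002212 = 0.9997788

0.99978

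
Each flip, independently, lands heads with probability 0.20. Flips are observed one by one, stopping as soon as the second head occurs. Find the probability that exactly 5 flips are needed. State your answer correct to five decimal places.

Y = trial on which the second success occurs; negative binomial, r=2, p=0.20.
P(Y=5) = C(4,1) · p^2 · (1−p)^3
= 4 · 0.04 · 0.512 = 0.0819200

0.08192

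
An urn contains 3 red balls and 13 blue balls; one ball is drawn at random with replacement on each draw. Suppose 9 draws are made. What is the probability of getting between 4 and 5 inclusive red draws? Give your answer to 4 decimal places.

0.0679

X ~ Binomial(9, 0.1875); P(4 ≤ X ≤ 5) = Σ C(9,k) p^k (1−p)^(9−k) over k:
  k=4: C(9,4)·0.1875^4·0.8125^5 = 0.055143
  k=5: C(9,5)·0.1875^5·0.8125^4 = 0.012725
Total = 0.067869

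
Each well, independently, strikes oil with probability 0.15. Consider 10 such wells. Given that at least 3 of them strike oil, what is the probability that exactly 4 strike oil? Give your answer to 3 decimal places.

0.223

X ~ Binomial(10, 0.15). Want P(X=4 | X≥3) = P(X=4) / P(X≥3).
P(X=4) = C(10,4)·0.15^4·0.85^6 = 0.04010
P(X≥3) = 1 − 0.19687 − 0.34743 − 0.27590 = 0.17980
Ratio = 0.04010 / 0.17980 = 0.22300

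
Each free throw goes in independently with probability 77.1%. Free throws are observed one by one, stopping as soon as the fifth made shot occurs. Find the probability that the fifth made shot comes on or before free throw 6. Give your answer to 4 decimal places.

0.5844

Finishing within 6 free throws ⇔ at least 5 successes in the first 6. With X ~ Binomial(6, 0.771), P(Y ≤ 6) = 1 − P(X ≤ 4).
  k=0: C(6,0)·0.771^0·0.229^6 = 0.000144
  k=1: C(6,1)·0.771^1·0.229^5 = 0.002913
  k=2: C(6,2)·0.771^2·0.229^4 = 0.024521
  k=3: C(6,3)·0.771^3·0.229^3 = 0.110078
  k=4: C(6,4)·0.771^4·0.229^2 = 0.277958
1 − 0.415615 = 0.584385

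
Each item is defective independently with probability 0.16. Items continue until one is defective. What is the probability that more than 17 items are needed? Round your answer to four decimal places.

0.0516

Y = number of items to the first success; geometric, p = 0.16.
P(Y > 17) = P(first 17 all fail) = (1−p)^17 = 0.051612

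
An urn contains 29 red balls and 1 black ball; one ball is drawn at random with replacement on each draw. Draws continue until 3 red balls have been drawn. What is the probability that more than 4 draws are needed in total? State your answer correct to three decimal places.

0.006

Needing more than 4 draws ⇔ fewer than 3 successes in the first 4. With X ~ Binomial(4, 0.966667), P(Y > 4) = P(X ≤ 2).
  k=0: C(4,0)·0.966667^0·0.033333^4 = 0.00000
  k=1: C(4,1)·0.966667^1·0.033333^3 = 0.00014
  k=2: C(4,2)·0.966667^2·0.033333^2 = 0.00623
P(X ≤ 2) = 0.00637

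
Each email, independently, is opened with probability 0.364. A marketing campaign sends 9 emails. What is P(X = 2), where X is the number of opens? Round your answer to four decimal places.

0.2008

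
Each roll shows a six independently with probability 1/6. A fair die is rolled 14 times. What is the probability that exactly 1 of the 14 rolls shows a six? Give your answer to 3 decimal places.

0.218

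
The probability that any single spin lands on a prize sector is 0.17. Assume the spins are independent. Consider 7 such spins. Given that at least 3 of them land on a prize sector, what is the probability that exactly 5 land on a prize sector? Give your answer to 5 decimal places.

0.02043

X ~ Binomial(7, 0.17). Want P(X=5 | X≥3) = P(X=5) / P(X≥3).
P(X=5) = C(7,5)·0.17^5·0.83^2 = 0.0020541
P(X≥3) = 1 − 0.2713605 − 0.3890590 − 0.2390604 = 0.1005201
Ratio = 0.0020541 / 0.1005201 = 0.0204347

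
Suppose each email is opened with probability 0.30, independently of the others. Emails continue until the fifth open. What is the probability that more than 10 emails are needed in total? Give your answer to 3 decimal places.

0.850

Needing more than 10 emails ⇔ fewer than 5 successes in the first 10. With X ~ Binomial(10, 0.30), P(Y > 10) = P(X ≤ 4).
  k=0: C(10,0)·0.30^0·0.70^10 = 0.02825
  k=1: C(10,1)·0.30^1·0.70^9 = 0.12106
  k=2: C(10,2)·0.30^2·0.70^8 = 0.23347
  k=3: C(10,3)·0.30^3·0.70^7 = 0.26683
  k=4: C(10,4)·0.30^4·0.70^6 = 0.20012
P(X ≤ 4) = 0.84973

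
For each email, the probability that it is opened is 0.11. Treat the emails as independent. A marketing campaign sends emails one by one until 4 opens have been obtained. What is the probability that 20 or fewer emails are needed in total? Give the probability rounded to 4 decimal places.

0.1710

Finishing within 20 emails ⇔ at least 4 successes in the first 20. With X ~ Binomial(20, 0.11), P(Y ≤ 20) = 1 − P(X ≤ 3).
  k=0: C(20,0)·0.11^0·0.89^20 = 0.097230
  k=1: C(20,1)·0.11^1·0.89^19 = 0.240344
  k=2: C(20,2)·0.11^2·0.89^18 = 0.282201
  k=3: C(20,3)·0.11^3·0.89^17 = 0.209273
1 − 0.829048 = 0.170952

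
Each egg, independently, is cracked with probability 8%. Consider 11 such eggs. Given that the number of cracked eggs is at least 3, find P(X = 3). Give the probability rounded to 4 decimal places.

0.8354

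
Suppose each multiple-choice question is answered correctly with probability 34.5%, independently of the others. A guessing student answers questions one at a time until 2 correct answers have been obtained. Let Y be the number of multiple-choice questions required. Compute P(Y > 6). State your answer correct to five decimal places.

0.32853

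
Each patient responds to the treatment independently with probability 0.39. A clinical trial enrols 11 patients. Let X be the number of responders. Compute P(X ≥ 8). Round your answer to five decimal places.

X ~ Binomial(11, 0.39); P(X ≥ 8) = Σ C(11,k) p^k (1−p)^(11−k) over k:
  k=8: C(11,8)·0.39^8·0.61^3 = 0.0200443
  k=9: C(11,9)·0.39^9·0.61^2 = 0.0042717
  k=10: C(11,10)·0.39^10·0.61^1 = 0.0005462
  k=11: C(11,11)·0.39^11·0.61^0 = 0.0000317
Total = 0.0248940

0.02489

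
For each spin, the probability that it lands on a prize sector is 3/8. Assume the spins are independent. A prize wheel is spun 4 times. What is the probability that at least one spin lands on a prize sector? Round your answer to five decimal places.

P(at least one) = 1 − P(none) = 1 − (1 − 0.375)^4
= 1 − 0.1525879 = 0.8474121

0.84741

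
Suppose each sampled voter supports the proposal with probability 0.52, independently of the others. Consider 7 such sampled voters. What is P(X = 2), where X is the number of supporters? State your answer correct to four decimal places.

X ~ Binomial(n=7, p=0.52).
P(X=2) = C(7,2) · p^2 · (1−p)^5
= 21 · 0.2704 · 0.02548 = 0.144688

0.1447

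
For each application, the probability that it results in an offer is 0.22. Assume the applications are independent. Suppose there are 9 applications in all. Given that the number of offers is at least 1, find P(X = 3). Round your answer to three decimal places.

X ~ Binomial(9, 0.22). Want P(X=3 | X≥1) = P(X=3) / P(X≥1).
P(X=3) = C(9,3)·0.22^3·0.78^6 = 0.20143
P(X≥1) = 1 − 0.10687 = 0.89313
Ratio = 0.20143 / 0.89313 = 0.22553

0.226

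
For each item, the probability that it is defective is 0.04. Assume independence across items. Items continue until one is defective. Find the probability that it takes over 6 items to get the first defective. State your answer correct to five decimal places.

0.78276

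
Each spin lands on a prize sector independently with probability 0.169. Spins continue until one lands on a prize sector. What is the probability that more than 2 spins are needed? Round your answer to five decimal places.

Y = number of spins to the first success; geometric, p = 0.169.
P(Y > 2) = P(first 2 all fail) = (1−p)^2 = 0.6905610

0.69056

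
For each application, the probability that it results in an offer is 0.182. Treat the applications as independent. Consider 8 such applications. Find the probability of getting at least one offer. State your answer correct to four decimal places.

0.7995

P(at least one) = 1 − P(none) = 1 − (1 − 0.182)^8
= 1 − 0.200459 = 0.799541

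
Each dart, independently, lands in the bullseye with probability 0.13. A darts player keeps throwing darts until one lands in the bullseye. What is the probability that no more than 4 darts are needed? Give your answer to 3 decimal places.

0.427

Y = number of darts to the first success; geometric, p = 0.13.
P(Y ≤ 4) = 1 − (1−p)^4 = 1 − 0.57290 = 0.42710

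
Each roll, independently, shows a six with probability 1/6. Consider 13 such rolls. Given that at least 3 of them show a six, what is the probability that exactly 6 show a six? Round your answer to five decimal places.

X ~ Binomial(13, 0.166667). Want P(X=6 | X≥3) = P(X=6) / P(X≥3).
P(X=6) = C(13,6)·0.166667^6·0.833333^7 = 0.0102646
P(X≥3) = 1 − 0.0934639 − 0.2430061 − 0.2916073 = 0.3719227
Ratio = 0.0102646 / 0.3719227 = 0.0275987

0.02760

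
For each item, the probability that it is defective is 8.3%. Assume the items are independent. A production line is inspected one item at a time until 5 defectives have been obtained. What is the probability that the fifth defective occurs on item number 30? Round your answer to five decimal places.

Y = trial on which the fifth success occurs; negative binomial, r=5, p=0.083.
P(Y=30) = C(29,4) · p^5 · (1−p)^25
= 23751 · 3.939e-06 · 0.11461 = 0.0107227

0.01072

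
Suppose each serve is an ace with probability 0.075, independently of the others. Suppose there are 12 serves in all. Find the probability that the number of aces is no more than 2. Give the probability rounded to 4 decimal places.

0.9444

X ~ Binomial(12, 0.075); P(X ≤ 2) = Σ C(12,k) p^k (1−p)^(12−k) over k:
  k=0: C(12,0)·0.075^0·0.925^12 = 0.392375
  k=1: C(12,1)·0.075^1·0.925^11 = 0.381770
  k=2: C(12,2)·0.075^2·0.925^10 = 0.170249
Total = 0.944393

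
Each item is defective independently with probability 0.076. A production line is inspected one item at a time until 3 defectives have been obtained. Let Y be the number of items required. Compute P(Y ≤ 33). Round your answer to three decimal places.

0.463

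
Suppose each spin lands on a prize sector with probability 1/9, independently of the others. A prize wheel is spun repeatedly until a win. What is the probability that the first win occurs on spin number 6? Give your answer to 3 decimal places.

0.062

Geometric (trials to first success), p = 0.111111.
P(Y = 6) = (1−p)^5 · p = 0.55493 · 0.111111 = 0.06166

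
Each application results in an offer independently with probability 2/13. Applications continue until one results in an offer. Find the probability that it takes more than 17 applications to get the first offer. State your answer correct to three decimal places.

Y = number of applications to the first success; geometric, p = 0.153846.
P(Y > 17) = P(first 17 all fail) = (1−p)^17 = 0.05843

0.058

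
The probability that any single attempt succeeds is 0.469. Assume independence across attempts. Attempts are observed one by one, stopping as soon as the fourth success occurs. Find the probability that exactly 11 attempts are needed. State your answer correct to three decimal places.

0.069

Y = trial on which the fourth success occurs; negative binomial, r=4, p=0.469.
P(Y=11) = C(10,3) · p^4 · (1−p)^7
= 120 · 0.048383 · 0.011903 = 0.06911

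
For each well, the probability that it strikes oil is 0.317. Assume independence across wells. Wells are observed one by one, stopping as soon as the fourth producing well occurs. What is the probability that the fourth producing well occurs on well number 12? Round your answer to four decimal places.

Y = trial on which the fourth success occurs; negative binomial, r=4, p=0.317.
P(Y=12) = C(11,3) · p^4 · (1−p)^8
= 165 · 0.010098 · 0.047355 = 0.078902

0.0789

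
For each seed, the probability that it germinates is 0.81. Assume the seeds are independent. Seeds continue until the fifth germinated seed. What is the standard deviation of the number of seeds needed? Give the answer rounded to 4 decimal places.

Y = total seeds until the fifth success; negative binomial with r=5, p=0.81.
SD(Y) = √[r(1−p)/p²] = √(1.447950) = 1.203308

1.2033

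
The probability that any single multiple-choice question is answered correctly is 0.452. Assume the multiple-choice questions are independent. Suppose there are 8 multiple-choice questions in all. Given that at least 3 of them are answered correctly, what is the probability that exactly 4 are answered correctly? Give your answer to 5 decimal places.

0.33640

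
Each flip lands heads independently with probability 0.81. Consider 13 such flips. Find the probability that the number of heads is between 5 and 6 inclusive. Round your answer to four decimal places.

X ~ Binomial(13, 0.81); P(5 ≤ X ≤ 6) = Σ C(13,k) p^k (1−p)^(13−k) over k:
  k=5: C(13,5)·0.81^5·0.19^8 = 0.000762
  k=6: C(13,6)·0.81^6·0.19^7 = 0.004332
Total = 0.005094

0.0051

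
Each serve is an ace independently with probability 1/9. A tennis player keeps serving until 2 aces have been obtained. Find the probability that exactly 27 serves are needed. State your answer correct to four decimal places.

Y = trial on which the second success occurs; negative binomial, r=2, p=0.111111.
P(Y=27) = C(26,1) · p^2 · (1−p)^25
= 26 · 0.012346 · 0.052624 = 0.016892

0.0169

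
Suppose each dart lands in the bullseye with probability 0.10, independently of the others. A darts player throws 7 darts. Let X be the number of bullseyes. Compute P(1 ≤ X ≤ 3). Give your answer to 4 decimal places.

0.5190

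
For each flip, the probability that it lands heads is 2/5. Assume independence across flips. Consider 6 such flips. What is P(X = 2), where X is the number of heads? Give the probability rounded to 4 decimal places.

0.3110

X ~ Binomial(n=6, p=0.40).
P(X=2) = C(6,2) · p^2 · (1−p)^4
= 15 · 0.16 · 0.1296 = 0.311040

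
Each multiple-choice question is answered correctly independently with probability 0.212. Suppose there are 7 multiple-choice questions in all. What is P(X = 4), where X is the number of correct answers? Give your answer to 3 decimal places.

0.035

X ~ Binomial(n=7, p=0.212).
P(X=4) = C(7,4) · p^4 · (1−p)^3
= 35 · 0.00202 · 0.4893 = 0.03459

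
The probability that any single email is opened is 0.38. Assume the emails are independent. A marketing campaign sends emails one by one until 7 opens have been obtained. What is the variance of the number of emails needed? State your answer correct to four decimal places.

30.0554

Y = total emails until the seventh success; negative binomial with r=7, p=0.38.
Var(Y) = r(1−p)/p² = 7·0.62 / 0.38² = 30.055402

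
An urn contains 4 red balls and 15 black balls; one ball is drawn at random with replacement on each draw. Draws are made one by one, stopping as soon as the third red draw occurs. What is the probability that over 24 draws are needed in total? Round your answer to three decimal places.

0.093

Needing more than 24 draws ⇔ fewer than 3 successes in the first 24. With X ~ Binomial(24, 0.210526), P(Y > 24) = P(X ≤ 2).
  k=0: C(24,0)·0.210526^0·0.789474^24 = 0.00344
  k=1: C(24,1)·0.210526^1·0.789474^23 = 0.02199
  k=2: C(24,2)·0.210526^2·0.789474^22 = 0.06745
P(X ≤ 2) = 0.09287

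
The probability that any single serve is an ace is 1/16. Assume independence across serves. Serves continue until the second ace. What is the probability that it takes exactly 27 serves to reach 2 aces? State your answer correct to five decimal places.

0.02023

Y = trial on which the second success occurs; negative binomial, r=2, p=0.0625.
P(Y=27) = C(26,1) · p^2 · (1−p)^25
= 26 · 0.0039062 · 0.1992 = 0.0202309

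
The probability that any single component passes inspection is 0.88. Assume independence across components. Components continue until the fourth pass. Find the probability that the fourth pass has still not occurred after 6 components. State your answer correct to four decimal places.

Needing more than 6 components ⇔ fewer than 4 successes in the first 6. With X ~ Binomial(6, 0.88), P(Y > 6) = P(X ≤ 3).
  k=0: C(6,0)·0.88^0·0.12^6 = 0.000003
  k=1: C(6,1)·0.88^1·0.12^5 = 0.000131
  k=2: C(6,2)·0.88^2·0.12^4 = 0.002409
  k=3: C(6,3)·0.88^3·0.12^3 = 0.023552
P(X ≤ 3) = 0.026095

0.0261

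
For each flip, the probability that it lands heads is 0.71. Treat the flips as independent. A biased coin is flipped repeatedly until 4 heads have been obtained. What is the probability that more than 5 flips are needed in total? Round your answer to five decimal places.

0.45111

Needing more than 5 flips ⇔ fewer than 4 successes in the first 5. With X ~ Binomial(5, 0.71), P(Y > 5) = P(X ≤ 3).
  k=0: C(5,0)·0.71^0·0.29^5 = 0.0020511
  k=1: C(5,1)·0.71^1·0.29^4 = 0.0251085
  k=2: C(5,2)·0.71^2·0.29^3 = 0.1229449
  k=3: C(5,3)·0.71^3·0.29^2 = 0.3010032
P(X ≤ 3) = 0.4511077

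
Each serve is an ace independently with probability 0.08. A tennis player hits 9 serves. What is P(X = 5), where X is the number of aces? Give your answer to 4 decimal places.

X ~ Binomial(n=9, p=0.08).
P(X=5) = C(9,5) · p^5 · (1−p)^4
= 126 · 3.2768e-06 · 0.71639 = 0.000296

0.0003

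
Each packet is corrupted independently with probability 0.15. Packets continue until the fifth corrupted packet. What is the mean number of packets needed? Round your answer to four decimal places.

33.3333

Y = total packets until the fifth success; negative binomial with r=5, p=0.15.
E[Y] = r / p = 5 / 0.15 = 33.333333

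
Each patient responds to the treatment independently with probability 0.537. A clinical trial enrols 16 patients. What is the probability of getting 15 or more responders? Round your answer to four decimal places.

0.0007

X ~ Binomial(16, 0.537); P(X ≥ 15) = Σ C(16,k) p^k (1−p)^(16−k) over k:
  k=15: C(16,15)·0.537^15·0.463^1 = 0.000660
  k=16: C(16,16)·0.537^16·0.463^0 = 0.000048
Total = 0.000707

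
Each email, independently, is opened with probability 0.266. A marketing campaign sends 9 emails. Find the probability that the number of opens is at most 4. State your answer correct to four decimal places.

0.9375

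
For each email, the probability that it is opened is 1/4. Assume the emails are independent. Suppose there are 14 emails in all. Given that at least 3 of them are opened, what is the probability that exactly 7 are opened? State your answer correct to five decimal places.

X ~ Binomial(14, 0.25). Want P(X=7 | X≥3) = P(X=7) / P(X≥3).
P(X=7) = C(14,7)·0.25^7·0.75^7 = 0.0279612
P(X≥3) = 1 − 0.0178179 − 0.0831504 − 0.1801593 = 0.7188724
Ratio = 0.0279612 / 0.7188724 = 0.0388960

0.03890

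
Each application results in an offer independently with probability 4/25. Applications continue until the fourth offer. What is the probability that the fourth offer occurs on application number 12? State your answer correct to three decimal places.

Y = trial on which the fourth success occurs; negative binomial, r=4, p=0.16.
P(Y=12) = C(11,3) · p^4 · (1−p)^8
= 165 · 0.00065536 · 0.24788 = 0.02680

0.027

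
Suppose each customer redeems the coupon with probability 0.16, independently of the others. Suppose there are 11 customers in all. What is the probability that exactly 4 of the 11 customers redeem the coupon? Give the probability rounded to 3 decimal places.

X ~ Binomial(n=11, p=0.16).
P(X=4) = C(11,4) · p^4 · (1−p)^7
= 330 · 0.00065536 · 0.29509 = 0.06382

0.064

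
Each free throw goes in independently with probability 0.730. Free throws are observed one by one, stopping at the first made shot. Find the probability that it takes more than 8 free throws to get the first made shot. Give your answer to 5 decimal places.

0.00003

Y = number of free throws to the first success; geometric, p = 0.73.
P(Y > 8) = P(first 8 all fail) = (1−p)^8 = 0.0000282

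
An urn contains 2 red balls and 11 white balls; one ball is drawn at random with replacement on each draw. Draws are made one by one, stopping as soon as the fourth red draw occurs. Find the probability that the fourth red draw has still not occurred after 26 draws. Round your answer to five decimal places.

0.41703

Needing more than 26 draws ⇔ fewer than 4 successes in the first 26. With X ~ Binomial(26, 0.153846), P(Y > 26) = P(X ≤ 3).
  k=0: C(26,0)·0.153846^0·0.846154^26 = 0.0129922
  k=1: C(26,1)·0.153846^1·0.846154^25 = 0.0614177
  k=2: C(26,2)·0.153846^2·0.846154^24 = 0.1395856
  k=3: C(26,3)·0.153846^3·0.846154^23 = 0.2030336
P(X ≤ 3) = 0.4170291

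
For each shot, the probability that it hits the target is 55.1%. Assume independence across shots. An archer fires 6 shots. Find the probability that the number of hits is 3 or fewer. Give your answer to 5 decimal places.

0.55646

X ~ Binomial(6, 0.551); P(X ≤ 3) = Σ C(6,k) p^k (1−p)^(6−k) over k:
  k=0: C(6,0)·0.551^0·0.449^6 = 0.0081937
  k=1: C(6,1)·0.551^1·0.449^5 = 0.0603302
  k=2: C(6,2)·0.551^2·0.449^4 = 0.1850887
  k=3: C(6,3)·0.551^3·0.449^3 = 0.3028474
Total = 0.5564599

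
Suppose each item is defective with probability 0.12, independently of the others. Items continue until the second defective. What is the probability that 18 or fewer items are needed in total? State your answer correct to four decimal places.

0.6540

Finishing within 18 items ⇔ at least 2 successes in the first 18. With X ~ Binomial(18, 0.12), P(Y ≤ 18) = 1 − P(X ≤ 1).
  k=0: C(18,0)·0.12^0·0.88^18 = 0.100159
  k=1: C(18,1)·0.12^1·0.88^17 = 0.245844
1 − 0.346002 = 0.653998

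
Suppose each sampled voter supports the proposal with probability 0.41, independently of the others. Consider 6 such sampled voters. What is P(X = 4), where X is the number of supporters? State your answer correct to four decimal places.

0.1475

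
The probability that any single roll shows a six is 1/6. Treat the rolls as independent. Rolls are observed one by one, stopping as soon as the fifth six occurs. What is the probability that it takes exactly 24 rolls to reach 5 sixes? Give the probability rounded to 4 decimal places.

0.0356

Y = trial on which the fifth success occurs; negative binomial, r=5, p=0.166667.
P(Y=24) = C(23,4) · p^5 · (1−p)^19
= 8855 · 0.0001286 · 0.031301 = 0.035644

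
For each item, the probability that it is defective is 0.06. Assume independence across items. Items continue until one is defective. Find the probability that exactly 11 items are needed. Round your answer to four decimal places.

Geometric (trials to first success), p = 0.06.
P(Y = 11) = (1−p)^10 · p = 0.53862 · 0.06 = 0.032317

0.0323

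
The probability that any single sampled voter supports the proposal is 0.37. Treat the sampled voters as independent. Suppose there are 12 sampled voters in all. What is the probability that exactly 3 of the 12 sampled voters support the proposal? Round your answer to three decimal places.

X ~ Binomial(n=12, p=0.37).
P(X=3) = C(12,3) · p^3 · (1−p)^9
= 220 · 0.050653 · 0.015634 = 0.17422

0.174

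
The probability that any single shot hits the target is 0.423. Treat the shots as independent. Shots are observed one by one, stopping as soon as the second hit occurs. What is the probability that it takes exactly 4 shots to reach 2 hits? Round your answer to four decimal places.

0.1787

Y = trial on which the second success occurs; negative binomial, r=2, p=0.423.
P(Y=4) = C(3,1) · p^2 · (1−p)^2
= 3 · 0.17893 · 0.33293 = 0.178712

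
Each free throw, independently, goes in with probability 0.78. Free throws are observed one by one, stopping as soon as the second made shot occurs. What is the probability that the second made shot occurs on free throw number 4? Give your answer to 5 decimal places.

Y = trial on which the second success occurs; negative binomial, r=2, p=0.78.
P(Y=4) = C(3,1) · p^2 · (1−p)^2
= 3 · 0.6084 · 0.0484 = 0.0883397

0.08834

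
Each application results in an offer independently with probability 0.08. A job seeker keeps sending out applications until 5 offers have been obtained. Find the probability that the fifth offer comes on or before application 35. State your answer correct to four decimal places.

0.1443

Finishing within 35 applications ⇔ at least 5 successes in the first 35. With X ~ Binomial(35, 0.08), P(Y ≤ 35) = 1 − P(X ≤ 4).
  k=0: C(35,0)·0.08^0·0.92^35 = 0.054022
  k=1: C(35,1)·0.08^1·0.92^34 = 0.164416
  k=2: C(35,2)·0.08^2·0.92^33 = 0.243050
  k=3: C(35,3)·0.08^3·0.92^32 = 0.232482
  k=4: C(35,4)·0.08^4·0.92^31 = 0.161727
1 − 0.855698 = 0.144302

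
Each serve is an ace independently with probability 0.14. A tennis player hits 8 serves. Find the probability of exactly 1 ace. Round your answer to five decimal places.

X ~ Binomial(n=8, p=0.14).
P(X=1) = C(8,1) · p^1 · (1−p)^7
= 8 · 0.14 · 0.34793 = 0.3896792

0.38968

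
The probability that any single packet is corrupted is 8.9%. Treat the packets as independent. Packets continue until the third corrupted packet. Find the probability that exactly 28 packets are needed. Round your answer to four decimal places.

Y = trial on which the third success occurs; negative binomial, r=3, p=0.089.
P(Y=28) = C(27,2) · p^3 · (1−p)^25
= 351 · 0.00070497 · 0.097266 = 0.024068

0.0241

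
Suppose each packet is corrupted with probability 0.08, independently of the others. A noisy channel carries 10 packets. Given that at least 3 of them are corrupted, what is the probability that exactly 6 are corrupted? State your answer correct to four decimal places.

X ~ Binomial(10, 0.08). Want P(X=6 | X≥3) = P(X=6) / P(X≥3).
P(X=6) = C(10,6)·0.08^6·0.92^4 = 0.000039
P(X≥3) = 1 − 0.434388 − 0.377729 − 0.147807 = 0.040075
Ratio = 0.000039 / 0.040075 = 0.000984

0.0010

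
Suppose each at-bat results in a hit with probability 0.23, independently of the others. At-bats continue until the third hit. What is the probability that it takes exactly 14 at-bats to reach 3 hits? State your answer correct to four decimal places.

0.0535

Y = trial on which the third success occurs; negative binomial, r=3, p=0.23.
P(Y=14) = C(13,2) · p^3 · (1−p)^11
= 78 · 0.012167 · 0.056415 = 0.053540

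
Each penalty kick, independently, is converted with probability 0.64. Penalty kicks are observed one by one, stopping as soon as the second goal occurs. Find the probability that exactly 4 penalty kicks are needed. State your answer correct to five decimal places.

Y = trial on which the second success occurs; negative binomial, r=2, p=0.64.
P(Y=4) = C(3,1) · p^2 · (1−p)^2
= 3 · 0.4096 · 0.1296 = 0.1592525

0.15925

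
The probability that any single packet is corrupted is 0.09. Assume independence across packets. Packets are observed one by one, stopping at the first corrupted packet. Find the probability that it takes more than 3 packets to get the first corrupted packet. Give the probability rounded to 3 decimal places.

0.754

Y = number of packets to the first success; geometric, p = 0.09.
P(Y > 3) = P(first 3 all fail) = (1−p)^3 = 0.75357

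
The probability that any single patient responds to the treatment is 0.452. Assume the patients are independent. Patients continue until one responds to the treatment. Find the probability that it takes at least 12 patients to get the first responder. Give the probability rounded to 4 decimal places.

Y = number of patients to the first success; geometric, p = 0.452.
P(Y > 11) = P(first 11 all fail) = (1−p)^11 = 0.001338

0.0013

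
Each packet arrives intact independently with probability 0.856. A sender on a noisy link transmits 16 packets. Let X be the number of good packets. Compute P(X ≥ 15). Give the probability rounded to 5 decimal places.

0.30676

X ~ Binomial(16, 0.856); P(X ≥ 15) = Σ C(16,k) p^k (1−p)^(16−k) over k:
  k=15: C(16,15)·0.856^15·0.144^1 = 0.2236603
  k=16: C(16,16)·0.856^16·0.144^0 = 0.0830960
Total = 0.3067563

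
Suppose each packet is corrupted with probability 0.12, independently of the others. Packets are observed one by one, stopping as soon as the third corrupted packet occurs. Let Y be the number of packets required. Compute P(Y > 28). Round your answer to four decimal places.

0.3305

Needing more than 28 packets ⇔ fewer than 3 successes in the first 28. With X ~ Binomial(28, 0.12), P(Y > 28) = P(X ≤ 2).
  k=0: C(28,0)·0.12^0·0.88^28 = 0.027894
  k=1: C(28,1)·0.12^1·0.88^27 = 0.106505
  k=2: C(28,2)·0.12^2·0.88^26 = 0.196067
P(X ≤ 2) = 0.330466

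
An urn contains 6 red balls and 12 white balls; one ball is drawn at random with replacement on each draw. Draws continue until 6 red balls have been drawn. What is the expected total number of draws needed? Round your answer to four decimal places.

Y = total draws until the sixth success; negative binomial with r=6, p=0.333333.
E[Y] = r / p = 6 / 0.333333 = 18.000000

18.0000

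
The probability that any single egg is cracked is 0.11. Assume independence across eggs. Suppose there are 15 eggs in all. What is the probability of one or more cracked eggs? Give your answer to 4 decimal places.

0.8259

P(at least one) = 1 − P(none) = 1 − (1 − 0.11)^15
= 1 − 0.174121 = 0.825879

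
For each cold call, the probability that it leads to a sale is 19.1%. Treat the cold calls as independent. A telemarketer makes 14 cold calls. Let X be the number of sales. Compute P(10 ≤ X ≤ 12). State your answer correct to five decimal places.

X ~ Binomial(14, 0.191); P(10 ≤ X ≤ 12) = Σ C(14,k) p^k (1−p)^(14−k) over k:
  k=10: C(14,10)·0.191^10·0.809^4 = 0.0000277
  k=11: C(14,11)·0.191^11·0.809^3 = 0.0000024
  k=12: C(14,12)·0.191^12·0.809^2 = 0.0000001
Total = 0.0000302

0.00003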